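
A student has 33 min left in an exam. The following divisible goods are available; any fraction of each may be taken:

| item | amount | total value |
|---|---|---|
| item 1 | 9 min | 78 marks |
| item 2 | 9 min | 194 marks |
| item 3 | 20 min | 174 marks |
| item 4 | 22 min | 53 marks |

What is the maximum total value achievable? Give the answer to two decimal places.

402.67

Take in order of value per unit:
- item 2 (194/9 per unit): all 9 → value 194, running total 194.00
- item 3 (174/20 per unit): all 20 → value 174, running total 368.00
- item 1 (78/9 per unit): 4 of 9 → value 4×78/9 = 34.6667, running total 402.67
Total 402.67.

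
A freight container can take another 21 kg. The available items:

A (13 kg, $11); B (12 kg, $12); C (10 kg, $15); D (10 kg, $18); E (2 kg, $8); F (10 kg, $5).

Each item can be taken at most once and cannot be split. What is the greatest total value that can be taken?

Check high-value combinations within 21 kg:
- C+D: weight 10+10=20, value 15+18=33
- D+E: weight 10+2=12, value 18+8=26
- C+E: weight 10+2=12, value 15+8=23
- D+F: weight 10+10=20, value 18+5=23
Best: $33.

$33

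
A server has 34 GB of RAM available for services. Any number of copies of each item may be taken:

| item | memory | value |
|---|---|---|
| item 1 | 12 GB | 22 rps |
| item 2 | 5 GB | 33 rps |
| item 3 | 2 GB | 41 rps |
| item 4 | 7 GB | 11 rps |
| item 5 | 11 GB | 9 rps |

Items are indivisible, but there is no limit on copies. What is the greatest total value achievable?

697 rps

Best value-per-unit is item 3 at 41/2, and filling with it alone uses memory 17×2=34. No mix of the others beats 17×41 = 697.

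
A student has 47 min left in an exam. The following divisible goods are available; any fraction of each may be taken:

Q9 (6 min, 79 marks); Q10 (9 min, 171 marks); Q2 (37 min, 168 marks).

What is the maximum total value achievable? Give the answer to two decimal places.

Take in order of value per unit:
- Q10 (171/9 per unit): all 9 → value 171, running total 171.00
- Q9 (79/6 per unit): all 6 → value 79, running total 250.00
- Q2 (168/37 per unit): 32 of 37 → value 32×168/37 = 145.2973, running total 395.30
Total 395.30.

395.30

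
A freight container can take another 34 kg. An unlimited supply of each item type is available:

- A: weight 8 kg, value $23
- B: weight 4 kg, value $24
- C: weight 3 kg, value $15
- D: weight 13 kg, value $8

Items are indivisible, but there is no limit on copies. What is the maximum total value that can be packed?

$198

Best value-per-unit is B at 24/4; filling with it alone gives 8×24 = 192.
Optimal mix: 7×B + 2×C → weight 34, value 198.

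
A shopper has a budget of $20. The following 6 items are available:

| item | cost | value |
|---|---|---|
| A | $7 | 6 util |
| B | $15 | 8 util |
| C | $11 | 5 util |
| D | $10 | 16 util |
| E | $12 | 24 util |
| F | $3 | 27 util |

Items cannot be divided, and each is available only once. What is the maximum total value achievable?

51 util

Check high-value combinations within $20:
- E+F: cost 12+3=15, value 24+27=51
- A+D+F: cost 7+10+3=20, value 6+16+27=49
- D+F: cost 10+3=13, value 16+27=43
Best: 51 util.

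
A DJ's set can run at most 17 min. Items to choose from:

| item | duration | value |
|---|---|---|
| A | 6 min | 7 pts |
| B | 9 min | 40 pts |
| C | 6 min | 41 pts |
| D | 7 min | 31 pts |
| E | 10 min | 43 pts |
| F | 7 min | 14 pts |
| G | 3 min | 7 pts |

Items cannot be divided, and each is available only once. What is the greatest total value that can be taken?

This is a 0/1 knapsack; check combinations near the capacity.
- C+E: duration 6+10=16, value 41+43=84
- B+C: duration 9+6=15, value 40+41=81
- C+D+G: duration 6+7+3=16, value 41+31+7=79
- D+E: duration 7+10=17, value 31+43=74
- C+D: duration 6+7=13, value 41+31=72
Best: 84 pts.

84 pts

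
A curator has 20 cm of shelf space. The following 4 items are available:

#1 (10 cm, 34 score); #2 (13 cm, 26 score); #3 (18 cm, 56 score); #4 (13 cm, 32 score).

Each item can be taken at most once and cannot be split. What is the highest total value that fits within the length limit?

56 score

This is a 0/1 knapsack; check combinations near the capacity.
- #3: length 18, value 56
- #1: length 10, value 34
- #4: length 13, value 32
Best: 56 score.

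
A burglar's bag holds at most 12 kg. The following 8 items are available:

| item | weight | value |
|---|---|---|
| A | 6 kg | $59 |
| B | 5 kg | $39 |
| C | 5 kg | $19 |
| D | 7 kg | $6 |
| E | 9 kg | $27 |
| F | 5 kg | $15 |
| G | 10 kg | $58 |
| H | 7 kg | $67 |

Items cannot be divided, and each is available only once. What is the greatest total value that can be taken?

$106

Check high-value combinations within 12 kg:
- B+H: weight 5+7=12, value 39+67=106
- A+B: weight 6+5=11, value 59+39=98
- C+H: weight 5+7=12, value 19+67=86
Best: $106.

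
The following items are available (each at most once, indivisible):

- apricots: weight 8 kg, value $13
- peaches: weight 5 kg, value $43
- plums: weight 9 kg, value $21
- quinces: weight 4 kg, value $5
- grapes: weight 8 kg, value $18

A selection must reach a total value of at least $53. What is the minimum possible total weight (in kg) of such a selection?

13

Subsets with value ≥ 53, sorted by total weight:
- peaches+grapes: weight 13, value 61
- apricots+peaches: weight 13, value 56
Minimum weight: 13 kg.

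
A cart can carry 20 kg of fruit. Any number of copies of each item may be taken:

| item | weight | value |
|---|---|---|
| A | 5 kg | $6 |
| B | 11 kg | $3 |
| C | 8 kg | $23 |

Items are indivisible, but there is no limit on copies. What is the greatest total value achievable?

Best value-per-unit is C at 23/8, and filling with it alone uses weight 2×8=16. No mix of the others beats 2×23 = 46.

$46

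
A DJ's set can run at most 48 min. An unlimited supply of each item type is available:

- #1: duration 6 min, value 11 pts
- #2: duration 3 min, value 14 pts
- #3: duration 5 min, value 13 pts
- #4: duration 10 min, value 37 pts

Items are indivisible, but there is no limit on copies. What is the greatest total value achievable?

Best value-per-unit is #2 at 14/3, and filling with it alone uses duration 16×3=48. No mix of the others beats 16×14 = 224.

224 pts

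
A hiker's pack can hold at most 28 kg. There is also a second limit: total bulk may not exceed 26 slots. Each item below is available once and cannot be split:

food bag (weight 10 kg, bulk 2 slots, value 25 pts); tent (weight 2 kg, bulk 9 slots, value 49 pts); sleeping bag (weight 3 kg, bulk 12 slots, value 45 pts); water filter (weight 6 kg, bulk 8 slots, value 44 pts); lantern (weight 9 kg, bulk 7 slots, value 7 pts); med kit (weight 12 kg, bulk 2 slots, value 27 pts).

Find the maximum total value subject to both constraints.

146 pts

Feasible sets respecting both limits:
- food bag+tent+sleeping bag+med kit: weight 27, bulk 25, value 146
- food bag+tent+water filter+lantern: weight 27, bulk 26, value 125
- tent+sleeping bag+med kit: weight 17, bulk 23, value 121
- tent+water filter+med kit: weight 20, bulk 19, value 120
Best: 146 pts.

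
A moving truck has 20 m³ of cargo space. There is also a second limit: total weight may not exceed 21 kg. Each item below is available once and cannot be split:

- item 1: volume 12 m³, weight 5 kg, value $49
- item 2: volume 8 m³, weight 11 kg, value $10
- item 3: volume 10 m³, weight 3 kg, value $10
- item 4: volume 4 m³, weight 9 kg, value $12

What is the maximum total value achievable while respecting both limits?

$61

Feasible sets respecting both limits:
- item 1+item 4: volume 16, weight 14, value 61
- item 1+item 2: volume 20, weight 16, value 59
- item 1: volume 12, weight 5, value 49
Best: $61.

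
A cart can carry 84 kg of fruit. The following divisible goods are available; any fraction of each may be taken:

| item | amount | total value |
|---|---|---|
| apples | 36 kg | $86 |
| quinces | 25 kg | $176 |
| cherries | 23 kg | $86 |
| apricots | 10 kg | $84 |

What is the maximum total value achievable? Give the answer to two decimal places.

408.11

Take in order of value per unit:
- apricots (84/10 per unit): all 10 → value 84, running total 84.00
- quinces (176/25 per unit): all 25 → value 176, running total 260.00
- cherries (86/23 per unit): all 23 → value 86, running total 346.00
- apples (86/36 per unit): 26 of 36 → value 26×86/36 = 62.1111, running total 408.11
Total 408.11.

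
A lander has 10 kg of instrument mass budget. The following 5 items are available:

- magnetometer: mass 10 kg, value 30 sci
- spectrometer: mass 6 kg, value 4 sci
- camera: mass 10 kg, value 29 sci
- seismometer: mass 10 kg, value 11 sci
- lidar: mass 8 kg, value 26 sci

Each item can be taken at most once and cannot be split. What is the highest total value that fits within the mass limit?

This is a 0/1 knapsack; check combinations near the capacity.
- magnetometer: mass 10, value 30
- camera: mass 10, value 29
- lidar: mass 8, value 26
Best: 30 sci.

30 sci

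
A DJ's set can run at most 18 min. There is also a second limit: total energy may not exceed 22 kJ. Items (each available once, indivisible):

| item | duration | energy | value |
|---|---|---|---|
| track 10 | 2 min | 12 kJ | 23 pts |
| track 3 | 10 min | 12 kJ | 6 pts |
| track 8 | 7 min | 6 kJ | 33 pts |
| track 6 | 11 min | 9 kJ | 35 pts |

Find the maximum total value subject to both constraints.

Feasible sets respecting both limits:
- track 8+track 6: duration 18, energy 15, value 68
- track 10+track 6: duration 13, energy 21, value 58
- track 10+track 8: duration 9, energy 18, value 56
- track 3+track 8: duration 17, energy 18, value 39
Best: 68 pts.

68 pts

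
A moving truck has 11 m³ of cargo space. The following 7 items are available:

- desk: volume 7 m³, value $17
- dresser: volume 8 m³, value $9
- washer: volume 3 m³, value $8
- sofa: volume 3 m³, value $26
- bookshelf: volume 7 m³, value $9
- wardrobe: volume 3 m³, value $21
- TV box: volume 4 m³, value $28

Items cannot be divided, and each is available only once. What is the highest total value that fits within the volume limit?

$75

Check high-value combinations within 11 m³:
- sofa+wardrobe+TV box: volume 3+3+4=10, value 26+21+28=75
- washer+sofa+TV box: volume 3+3+4=10, value 8+26+28=62
- washer+wardrobe+TV box: volume 3+3+4=10, value 8+21+28=57
- washer+sofa+wardrobe: volume 3+3+3=9, value 8+26+21=55
- sofa+TV box: volume 3+4=7, value 26+28=54
Best: $75.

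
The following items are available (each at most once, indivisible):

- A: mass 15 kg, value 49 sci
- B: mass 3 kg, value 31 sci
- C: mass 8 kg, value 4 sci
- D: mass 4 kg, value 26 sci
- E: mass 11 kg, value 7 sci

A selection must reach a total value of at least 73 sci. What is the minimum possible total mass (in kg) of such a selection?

18

Subsets with value ≥ 73, sorted by total mass:
- A+B: mass 18, value 80
- A+D: mass 19, value 75
- A+B+D: mass 22, value 106
- A+B+C: mass 26, value 84
Minimum mass: 18 kg.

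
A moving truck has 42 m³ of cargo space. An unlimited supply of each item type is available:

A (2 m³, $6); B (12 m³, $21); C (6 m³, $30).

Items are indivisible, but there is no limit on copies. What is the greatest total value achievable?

$210

Best value-per-unit is C at 30/6, and filling with it alone uses volume 7×6=42. No mix of the others beats 7×30 = 210.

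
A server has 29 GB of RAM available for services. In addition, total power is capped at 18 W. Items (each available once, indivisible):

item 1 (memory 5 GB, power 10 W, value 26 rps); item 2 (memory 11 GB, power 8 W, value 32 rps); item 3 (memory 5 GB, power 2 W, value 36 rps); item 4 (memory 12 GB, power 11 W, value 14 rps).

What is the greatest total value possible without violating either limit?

68 rps

Feasible sets respecting both limits:
- item 2+item 3: memory 16, power 10, value 68
- item 1+item 3: memory 10, power 12, value 62
- item 1+item 2: memory 16, power 18, value 58
Best: 68 rps.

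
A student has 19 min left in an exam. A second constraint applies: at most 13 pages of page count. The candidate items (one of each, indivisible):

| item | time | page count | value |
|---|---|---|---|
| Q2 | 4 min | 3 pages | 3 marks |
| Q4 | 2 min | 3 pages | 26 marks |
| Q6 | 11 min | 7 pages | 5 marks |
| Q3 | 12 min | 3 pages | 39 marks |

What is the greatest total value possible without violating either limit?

68 marks

Feasible sets respecting both limits:
- Q2+Q4+Q3: time 18, page count 9, value 68
- Q4+Q3: time 14, page count 6, value 65
- Q2+Q3: time 16, page count 6, value 42
- Q3: time 12, page count 3, value 39
Best: 68 marks.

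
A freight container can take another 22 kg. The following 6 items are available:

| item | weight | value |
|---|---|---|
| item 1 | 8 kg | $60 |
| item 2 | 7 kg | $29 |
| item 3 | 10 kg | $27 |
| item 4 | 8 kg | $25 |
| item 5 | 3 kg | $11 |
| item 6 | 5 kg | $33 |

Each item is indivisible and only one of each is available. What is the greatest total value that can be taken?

This is a 0/1 knapsack; check combinations near the capacity.
- item 1+item 2+item 6: weight 8+7+5=20, value 60+29+33=122
- item 1+item 4+item 6: weight 8+8+5=21, value 60+25+33=118
- item 1+item 5+item 6: weight 8+3+5=16, value 60+11+33=104
- item 1+item 2+item 5: weight 8+7+3=18, value 60+29+11=100
- item 1+item 3+item 5: weight 8+10+3=21, value 60+27+11=98
Best: $122.

$122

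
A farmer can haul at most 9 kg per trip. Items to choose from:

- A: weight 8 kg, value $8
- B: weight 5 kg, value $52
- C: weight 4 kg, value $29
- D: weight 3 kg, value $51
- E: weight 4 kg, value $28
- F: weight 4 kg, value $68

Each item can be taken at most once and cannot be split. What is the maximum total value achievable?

$120

This is a 0/1 knapsack; check combinations near the capacity.
- B+F: weight 5+4=9, value 52+68=120
- D+F: weight 3+4=7, value 51+68=119
- B+D: weight 5+3=8, value 52+51=103
Best: $120.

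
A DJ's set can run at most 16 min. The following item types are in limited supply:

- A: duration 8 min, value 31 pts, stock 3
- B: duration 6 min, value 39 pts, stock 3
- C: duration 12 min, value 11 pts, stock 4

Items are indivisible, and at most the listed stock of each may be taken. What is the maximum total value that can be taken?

78 pts

Best selections within duration 16 and stock limits:
- 2×B: duration 12, value 78
- 1×A + 1×B: duration 14, value 70
- 2×A: duration 16, value 62
Best: 78 pts.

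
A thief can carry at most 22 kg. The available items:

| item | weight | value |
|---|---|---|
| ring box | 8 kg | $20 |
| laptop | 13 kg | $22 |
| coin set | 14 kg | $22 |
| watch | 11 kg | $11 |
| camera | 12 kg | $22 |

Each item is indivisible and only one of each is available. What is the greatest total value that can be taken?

Check high-value combinations within 22 kg:
- ring box+camera: weight 8+12=20, value 20+22=42
- ring box+laptop: weight 8+13=21, value 20+22=42
- ring box+coin set: weight 8+14=22, value 20+22=42
Best: $42.

$42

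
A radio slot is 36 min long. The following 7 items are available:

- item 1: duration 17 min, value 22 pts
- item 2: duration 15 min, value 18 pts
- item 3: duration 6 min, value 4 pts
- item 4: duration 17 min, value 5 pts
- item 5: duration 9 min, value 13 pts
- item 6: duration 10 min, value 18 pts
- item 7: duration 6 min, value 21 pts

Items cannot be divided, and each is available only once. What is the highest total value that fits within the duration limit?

Check high-value combinations within 36 min:
- item 1+item 6+item 7: duration 17+10+6=33, value 22+18+21=61
- item 2+item 6+item 7: duration 15+10+6=31, value 18+18+21=57
- item 3+item 5+item 6+item 7: duration 6+9+10+6=31, value 4+13+18+21=56
- item 1+item 5+item 7: duration 17+9+6=32, value 22+13+21=56
Best: 61 pts.

61 pts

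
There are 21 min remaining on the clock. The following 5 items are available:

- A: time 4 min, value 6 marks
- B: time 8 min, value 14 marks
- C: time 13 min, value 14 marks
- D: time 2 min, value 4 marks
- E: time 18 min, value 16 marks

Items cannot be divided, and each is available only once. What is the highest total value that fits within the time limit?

28 marks

This is a 0/1 knapsack; check combinations near the capacity.
- B+C: time 8+13=21, value 14+14=28
- A+B+D: time 4+8+2=14, value 6+14+4=24
- A+C+D: time 4+13+2=19, value 6+14+4=24
- A+B: time 4+8=12, value 6+14=20
Best: 28 marks.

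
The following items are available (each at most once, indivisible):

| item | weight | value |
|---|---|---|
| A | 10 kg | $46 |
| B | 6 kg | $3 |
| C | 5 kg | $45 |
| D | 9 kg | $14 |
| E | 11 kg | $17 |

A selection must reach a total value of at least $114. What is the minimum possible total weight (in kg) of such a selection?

35

Subsets with value ≥ 114, sorted by total weight:
- A+C+D+E: weight 35, value 122
- A+B+C+D+E: weight 41, value 125
Minimum weight: 35 kg.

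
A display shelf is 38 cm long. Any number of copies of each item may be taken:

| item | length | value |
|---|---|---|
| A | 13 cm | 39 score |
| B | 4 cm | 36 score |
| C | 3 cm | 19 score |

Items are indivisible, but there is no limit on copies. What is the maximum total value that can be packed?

326 score

Best value-per-unit is B at 36/4; filling with it alone gives 9×36 = 324.
Optimal mix: 8×B + 2×C → length 38, value 326.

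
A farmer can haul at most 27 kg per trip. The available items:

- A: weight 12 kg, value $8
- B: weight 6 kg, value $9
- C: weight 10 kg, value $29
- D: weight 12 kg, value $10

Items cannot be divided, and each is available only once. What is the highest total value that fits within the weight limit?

$39

This is a 0/1 knapsack; check combinations near the capacity.
- C+D: weight 10+12=22, value 29+10=39
- B+C: weight 6+10=16, value 9+29=38
- A+C: weight 12+10=22, value 8+29=37
Best: $39.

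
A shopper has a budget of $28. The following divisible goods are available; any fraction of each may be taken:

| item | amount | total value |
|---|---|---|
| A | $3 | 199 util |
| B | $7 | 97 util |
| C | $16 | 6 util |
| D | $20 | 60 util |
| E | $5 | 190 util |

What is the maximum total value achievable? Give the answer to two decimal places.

Take in order of value per unit:
- A (199/3 per unit): all 3 → value 199, running total 199.00
- E (190/5 per unit): all 5 → value 190, running total 389.00
- B (97/7 per unit): all 7 → value 97, running total 486.00
- D (60/20 per unit): 13 of 20 → value 13×60/20 = 39.0000, running total 525.00
Total 525.00.

525.00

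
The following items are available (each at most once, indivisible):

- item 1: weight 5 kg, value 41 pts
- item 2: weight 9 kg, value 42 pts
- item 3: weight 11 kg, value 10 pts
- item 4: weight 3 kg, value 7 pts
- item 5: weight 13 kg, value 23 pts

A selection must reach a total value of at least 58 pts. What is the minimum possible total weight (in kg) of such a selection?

Subsets with value ≥ 58, sorted by total weight:
- item 1+item 2: weight 14, value 83
- item 1+item 2+item 4: weight 17, value 90
Minimum weight: 14 kg.

14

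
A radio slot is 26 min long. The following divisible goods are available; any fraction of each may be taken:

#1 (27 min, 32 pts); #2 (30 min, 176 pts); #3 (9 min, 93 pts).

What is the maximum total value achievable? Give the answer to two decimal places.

Take in order of value per unit:
- #3 (93/9 per unit): all 9 → value 93, running total 93.00
- #2 (176/30 per unit): 17 of 30 → value 17×176/30 = 99.7333, running total 192.73
Total 192.73.

192.73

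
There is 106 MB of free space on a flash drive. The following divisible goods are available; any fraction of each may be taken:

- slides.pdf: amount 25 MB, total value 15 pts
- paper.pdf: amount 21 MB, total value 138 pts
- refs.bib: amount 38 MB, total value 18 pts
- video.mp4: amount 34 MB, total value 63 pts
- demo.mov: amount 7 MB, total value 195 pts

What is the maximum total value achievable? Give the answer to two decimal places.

Take in order of value per unit:
- demo.mov (195/7 per unit): all 7 → value 195, running total 195.00
- paper.pdf (138/21 per unit): all 21 → value 138, running total 333.00
- video.mp4 (63/34 per unit): all 34 → value 63, running total 396.00
- slides.pdf (15/25 per unit): all 25 → value 15, running total 411.00
- refs.bib (18/38 per unit): 19 of 38 → value 19×18/38 = 9.0000, running total 420.00
Total 420.00.

420.00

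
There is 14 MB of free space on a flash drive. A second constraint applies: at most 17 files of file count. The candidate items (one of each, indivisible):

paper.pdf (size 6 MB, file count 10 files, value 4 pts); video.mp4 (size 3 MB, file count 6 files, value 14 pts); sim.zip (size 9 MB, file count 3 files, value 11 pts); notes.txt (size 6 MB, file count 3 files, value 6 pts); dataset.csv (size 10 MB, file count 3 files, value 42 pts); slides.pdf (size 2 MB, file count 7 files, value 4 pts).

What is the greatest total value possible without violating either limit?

Feasible sets respecting both limits:
- video.mp4+dataset.csv: size 13, file count 9, value 56
- dataset.csv+slides.pdf: size 12, file count 10, value 46
- dataset.csv: size 10, file count 3, value 42
Best: 56 pts.

56 pts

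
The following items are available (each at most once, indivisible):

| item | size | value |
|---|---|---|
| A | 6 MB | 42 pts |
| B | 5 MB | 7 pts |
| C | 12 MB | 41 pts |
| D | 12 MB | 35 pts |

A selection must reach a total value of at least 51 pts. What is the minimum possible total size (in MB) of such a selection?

Subsets with value ≥ 51, sorted by total size:
- A+C: size 18, value 83
- A+D: size 18, value 77
Minimum size: 18 MB.

18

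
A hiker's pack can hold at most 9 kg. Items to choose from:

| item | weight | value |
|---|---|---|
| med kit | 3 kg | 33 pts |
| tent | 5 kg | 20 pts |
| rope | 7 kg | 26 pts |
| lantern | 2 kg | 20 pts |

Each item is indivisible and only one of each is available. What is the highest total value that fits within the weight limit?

53 pts

Check high-value combinations within 9 kg:
- med kit+lantern: weight 3+2=5, value 33+20=53
- med kit+tent: weight 3+5=8, value 33+20=53
- rope+lantern: weight 7+2=9, value 26+20=46
- tent+lantern: weight 5+2=7, value 20+20=40
Best: 53 pts.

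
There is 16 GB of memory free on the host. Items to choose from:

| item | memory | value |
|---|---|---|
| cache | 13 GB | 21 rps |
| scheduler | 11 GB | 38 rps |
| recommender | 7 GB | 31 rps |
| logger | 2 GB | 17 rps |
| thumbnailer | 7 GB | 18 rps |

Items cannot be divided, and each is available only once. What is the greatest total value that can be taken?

66 rps

Check high-value combinations within 16 GB:
- recommender+logger+thumbnailer: memory 7+2+7=16, value 31+17+18=66
- scheduler+logger: memory 11+2=13, value 38+17=55
- recommender+thumbnailer: memory 7+7=14, value 31+18=49
- recommender+logger: memory 7+2=9, value 31+17=48
- scheduler: memory 11, value 38
Best: 66 rps.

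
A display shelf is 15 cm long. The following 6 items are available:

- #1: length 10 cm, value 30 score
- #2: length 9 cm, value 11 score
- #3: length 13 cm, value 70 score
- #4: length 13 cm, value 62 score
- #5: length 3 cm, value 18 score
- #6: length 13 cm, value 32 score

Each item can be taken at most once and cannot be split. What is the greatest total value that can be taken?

This is a 0/1 knapsack; check combinations near the capacity.
- #3: length 13, value 70
- #4: length 13, value 62
- #1+#5: length 10+3=13, value 30+18=48
- #6: length 13, value 32
- #1: length 10, value 30
Best: 70 score.

70 score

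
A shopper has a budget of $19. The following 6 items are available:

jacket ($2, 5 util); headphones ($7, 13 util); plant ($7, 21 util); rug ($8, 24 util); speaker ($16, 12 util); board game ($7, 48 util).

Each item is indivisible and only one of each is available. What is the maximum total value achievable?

Check high-value combinations within $19:
- jacket+rug+board game: cost 2+8+7=17, value 5+24+48=77
- jacket+plant+board game: cost 2+7+7=16, value 5+21+48=74
- rug+board game: cost 8+7=15, value 24+48=72
Best: 77 util.

77 util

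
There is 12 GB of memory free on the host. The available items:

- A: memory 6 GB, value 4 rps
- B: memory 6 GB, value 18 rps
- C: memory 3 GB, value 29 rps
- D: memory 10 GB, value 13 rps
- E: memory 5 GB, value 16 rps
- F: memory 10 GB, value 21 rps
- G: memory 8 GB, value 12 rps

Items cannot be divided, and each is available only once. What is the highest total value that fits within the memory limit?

Check high-value combinations within 12 GB:
- B+C: memory 6+3=9, value 18+29=47
- C+E: memory 3+5=8, value 29+16=45
- C+G: memory 3+8=11, value 29+12=41
Best: 47 rps.

47 rps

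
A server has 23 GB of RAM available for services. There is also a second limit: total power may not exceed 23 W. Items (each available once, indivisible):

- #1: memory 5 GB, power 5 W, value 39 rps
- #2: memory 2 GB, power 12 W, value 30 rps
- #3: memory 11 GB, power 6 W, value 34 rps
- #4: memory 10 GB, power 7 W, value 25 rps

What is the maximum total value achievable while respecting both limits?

Feasible sets respecting both limits:
- #1+#2+#3: memory 18, power 23, value 103
- #1+#3: memory 16, power 11, value 73
- #1+#2: memory 7, power 17, value 69
Best: 103 rps.

103 rps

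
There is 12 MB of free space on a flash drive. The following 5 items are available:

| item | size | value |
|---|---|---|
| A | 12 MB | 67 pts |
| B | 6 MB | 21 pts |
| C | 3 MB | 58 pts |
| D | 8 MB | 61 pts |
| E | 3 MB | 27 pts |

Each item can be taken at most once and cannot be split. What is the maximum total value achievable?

Check high-value combinations within 12 MB:
- C+D: size 3+8=11, value 58+61=119
- B+C+E: size 6+3+3=12, value 21+58+27=106
- D+E: size 8+3=11, value 61+27=88
Best: 119 pts.

119 pts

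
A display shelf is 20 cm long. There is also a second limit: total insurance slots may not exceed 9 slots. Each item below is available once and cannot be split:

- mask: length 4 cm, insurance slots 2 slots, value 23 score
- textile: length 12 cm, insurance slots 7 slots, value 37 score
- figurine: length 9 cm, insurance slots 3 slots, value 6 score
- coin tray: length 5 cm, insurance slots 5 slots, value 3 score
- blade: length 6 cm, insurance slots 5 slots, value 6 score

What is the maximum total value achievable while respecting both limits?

60 score

Feasible sets respecting both limits:
- mask+textile: length 16, insurance slots 9, value 60
- textile: length 12, insurance slots 7, value 37
- mask+figurine: length 13, insurance slots 5, value 29
Best: 60 score.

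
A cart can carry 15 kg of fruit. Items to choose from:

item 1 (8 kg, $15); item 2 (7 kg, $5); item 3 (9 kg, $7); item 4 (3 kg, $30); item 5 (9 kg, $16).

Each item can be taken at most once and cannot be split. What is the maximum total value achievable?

$46

This is a 0/1 knapsack; check combinations near the capacity.
- item 4+item 5: weight 3+9=12, value 30+16=46
- item 1+item 4: weight 8+3=11, value 15+30=45
- item 3+item 4: weight 9+3=12, value 7+30=37
- item 2+item 4: weight 7+3=10, value 5+30=35
Best: $46.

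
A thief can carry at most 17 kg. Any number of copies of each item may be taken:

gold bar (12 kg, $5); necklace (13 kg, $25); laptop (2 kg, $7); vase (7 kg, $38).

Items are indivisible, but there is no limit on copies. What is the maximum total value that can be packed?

Best value-per-unit is vase at 38/7; filling with it alone gives 2×38 = 76.
Optimal mix: 1×laptop + 2×vase → weight 16, value 83.

$83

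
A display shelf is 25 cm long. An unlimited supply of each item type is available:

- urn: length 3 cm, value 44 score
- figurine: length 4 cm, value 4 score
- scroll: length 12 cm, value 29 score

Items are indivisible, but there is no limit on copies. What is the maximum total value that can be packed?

352 score

Best value-per-unit is urn at 44/3, and filling with it alone uses length 8×3=24. No mix of the others beats 8×44 = 352.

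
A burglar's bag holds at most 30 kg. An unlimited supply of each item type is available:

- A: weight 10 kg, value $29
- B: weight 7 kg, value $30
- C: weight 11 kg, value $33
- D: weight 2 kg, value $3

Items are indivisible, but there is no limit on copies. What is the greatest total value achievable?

Best value-per-unit is B at 30/7; filling with it alone gives 4×30 = 120.
Optimal mix: 4×B + 1×D → weight 30, value 123.

$123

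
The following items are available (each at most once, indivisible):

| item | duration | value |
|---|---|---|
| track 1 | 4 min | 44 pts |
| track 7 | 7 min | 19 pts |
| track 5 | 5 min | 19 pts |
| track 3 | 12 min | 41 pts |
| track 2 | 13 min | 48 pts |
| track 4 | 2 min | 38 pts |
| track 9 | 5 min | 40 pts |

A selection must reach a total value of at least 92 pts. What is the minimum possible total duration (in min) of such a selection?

11

Subsets with value ≥ 92, sorted by total duration:
- track 1+track 4+track 9: duration 11, value 122
- track 1+track 5+track 4: duration 11, value 101
- track 5+track 4+track 9: duration 12, value 97
Minimum duration: 11 min.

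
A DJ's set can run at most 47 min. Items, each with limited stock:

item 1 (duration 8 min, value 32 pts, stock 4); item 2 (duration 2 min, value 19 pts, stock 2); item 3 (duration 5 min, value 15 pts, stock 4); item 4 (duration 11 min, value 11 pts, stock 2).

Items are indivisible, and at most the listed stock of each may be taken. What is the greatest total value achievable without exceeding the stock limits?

196 pts

Best selections within duration 47 and stock limits:
- 4×item 1 + 2×item 2 + 2×item 3: duration 46, value 196
- 4×item 1 + 2×item 2 + 1×item 3: duration 41, value 181
Best: 196 pts.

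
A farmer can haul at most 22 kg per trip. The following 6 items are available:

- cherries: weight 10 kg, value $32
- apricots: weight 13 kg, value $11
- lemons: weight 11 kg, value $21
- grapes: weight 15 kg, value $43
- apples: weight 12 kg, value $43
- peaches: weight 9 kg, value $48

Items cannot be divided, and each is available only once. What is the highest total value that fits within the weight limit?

Check high-value combinations within 22 kg:
- apples+peaches: weight 12+9=21, value 43+48=91
- cherries+peaches: weight 10+9=19, value 32+48=80
- cherries+apples: weight 10+12=22, value 32+43=75
- lemons+peaches: weight 11+9=20, value 21+48=69
Best: $91.

$91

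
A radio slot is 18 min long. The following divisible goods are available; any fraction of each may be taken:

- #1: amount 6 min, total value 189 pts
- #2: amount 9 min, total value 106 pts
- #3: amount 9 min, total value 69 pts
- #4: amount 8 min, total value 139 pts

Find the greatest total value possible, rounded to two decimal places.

375.11

Take in order of value per unit:
- #1 (189/6 per unit): all 6 → value 189, running total 189.00
- #4 (139/8 per unit): all 8 → value 139, running total 328.00
- #2 (106/9 per unit): 4 of 9 → value 4×106/9 = 47.1111, running total 375.11
Total 375.11.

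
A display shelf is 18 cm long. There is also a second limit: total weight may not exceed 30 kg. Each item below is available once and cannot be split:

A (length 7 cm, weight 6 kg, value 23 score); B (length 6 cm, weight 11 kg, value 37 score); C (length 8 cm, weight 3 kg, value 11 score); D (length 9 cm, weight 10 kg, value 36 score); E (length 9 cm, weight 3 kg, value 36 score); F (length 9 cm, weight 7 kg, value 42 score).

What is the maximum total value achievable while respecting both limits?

Feasible sets respecting both limits:
- B+F: length 15, weight 18, value 79
- D+F: length 18, weight 17, value 78
- E+F: length 18, weight 10, value 78
Best: 79 score.

79 score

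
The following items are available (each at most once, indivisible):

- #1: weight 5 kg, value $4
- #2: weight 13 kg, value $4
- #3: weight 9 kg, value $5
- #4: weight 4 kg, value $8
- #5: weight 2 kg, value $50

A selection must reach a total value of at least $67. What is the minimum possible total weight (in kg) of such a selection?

20

Subsets with value ≥ 67, sorted by total weight:
- #1+#3+#4+#5: weight 20, value 67
- #2+#3+#4+#5: weight 28, value 67
- #1+#2+#3+#4+#5: weight 33, value 71
Minimum weight: 20 kg.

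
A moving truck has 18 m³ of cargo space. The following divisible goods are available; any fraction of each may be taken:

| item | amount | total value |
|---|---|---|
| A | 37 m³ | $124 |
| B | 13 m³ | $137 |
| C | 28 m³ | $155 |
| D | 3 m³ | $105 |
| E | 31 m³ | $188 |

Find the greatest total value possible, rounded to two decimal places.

254.13

Take in order of value per unit:
- D (105/3 per unit): all 3 → value 105, running total 105.00
- B (137/13 per unit): all 13 → value 137, running total 242.00
- E (188/31 per unit): 2 of 31 → value 2×188/31 = 12.1290, running total 254.13
Total 254.13.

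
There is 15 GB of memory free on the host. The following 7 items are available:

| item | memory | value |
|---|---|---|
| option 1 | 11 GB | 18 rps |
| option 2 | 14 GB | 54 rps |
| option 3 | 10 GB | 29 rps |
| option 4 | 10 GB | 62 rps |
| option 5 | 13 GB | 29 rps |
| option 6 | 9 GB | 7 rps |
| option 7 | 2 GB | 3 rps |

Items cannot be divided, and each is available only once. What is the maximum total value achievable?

65 rps

This is a 0/1 knapsack; check combinations near the capacity.
- option 4+option 7: memory 10+2=12, value 62+3=65
- option 4: memory 10, value 62
- option 2: memory 14, value 54
Best: 65 rps.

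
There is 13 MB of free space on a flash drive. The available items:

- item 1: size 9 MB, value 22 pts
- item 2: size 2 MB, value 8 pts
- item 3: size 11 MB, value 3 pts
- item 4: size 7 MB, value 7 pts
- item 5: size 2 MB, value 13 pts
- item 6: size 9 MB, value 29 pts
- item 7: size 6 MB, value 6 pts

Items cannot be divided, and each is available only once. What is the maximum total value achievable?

This is a 0/1 knapsack; check combinations near the capacity.
- item 2+item 5+item 6: size 2+2+9=13, value 8+13+29=50
- item 1+item 2+item 5: size 9+2+2=13, value 22+8+13=43
- item 5+item 6: size 2+9=11, value 13+29=42
- item 2+item 6: size 2+9=11, value 8+29=37
Best: 50 pts.

50 pts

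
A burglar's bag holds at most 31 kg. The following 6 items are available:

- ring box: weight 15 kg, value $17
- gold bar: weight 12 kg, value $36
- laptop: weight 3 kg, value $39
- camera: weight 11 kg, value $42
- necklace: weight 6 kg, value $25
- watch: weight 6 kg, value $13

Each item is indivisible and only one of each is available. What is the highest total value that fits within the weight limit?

$119

Check high-value combinations within 31 kg:
- laptop+camera+necklace+watch: weight 3+11+6+6=26, value 39+42+25+13=119
- gold bar+laptop+camera: weight 12+3+11=26, value 36+39+42=117
- gold bar+laptop+necklace+watch: weight 12+3+6+6=27, value 36+39+25+13=113
- laptop+camera+necklace: weight 3+11+6=20, value 39+42+25=106
- gold bar+camera+necklace: weight 12+11+6=29, value 36+42+25=103
Best: $119.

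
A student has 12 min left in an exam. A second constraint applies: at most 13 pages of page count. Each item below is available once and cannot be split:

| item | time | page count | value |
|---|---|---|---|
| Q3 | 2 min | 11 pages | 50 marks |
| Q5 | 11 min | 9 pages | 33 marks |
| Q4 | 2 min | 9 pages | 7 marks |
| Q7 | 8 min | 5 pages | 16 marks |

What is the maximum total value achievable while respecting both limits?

Feasible sets respecting both limits:
- Q3: time 2, page count 11, value 50
- Q5: time 11, page count 9, value 33
- Q7: time 8, page count 5, value 16
Best: 50 marks.

50 marks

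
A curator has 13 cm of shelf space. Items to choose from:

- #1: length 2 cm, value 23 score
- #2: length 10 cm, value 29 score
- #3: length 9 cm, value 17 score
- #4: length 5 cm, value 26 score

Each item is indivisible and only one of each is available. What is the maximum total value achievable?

This is a 0/1 knapsack; check combinations near the capacity.
- #1+#2: length 2+10=12, value 23+29=52
- #1+#4: length 2+5=7, value 23+26=49
- #1+#3: length 2+9=11, value 23+17=40
- #2: length 10, value 29
- #4: length 5, value 26
Best: 52 score.

52 score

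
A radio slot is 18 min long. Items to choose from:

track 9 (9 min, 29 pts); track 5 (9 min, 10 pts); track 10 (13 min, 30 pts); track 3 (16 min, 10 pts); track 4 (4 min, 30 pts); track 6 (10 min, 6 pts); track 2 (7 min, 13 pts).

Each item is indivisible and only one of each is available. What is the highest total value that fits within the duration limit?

Check high-value combinations within 18 min:
- track 10+track 4: duration 13+4=17, value 30+30=60
- track 9+track 4: duration 9+4=13, value 29+30=59
- track 4+track 2: duration 4+7=11, value 30+13=43
- track 9+track 2: duration 9+7=16, value 29+13=42
Best: 60 pts.

60 pts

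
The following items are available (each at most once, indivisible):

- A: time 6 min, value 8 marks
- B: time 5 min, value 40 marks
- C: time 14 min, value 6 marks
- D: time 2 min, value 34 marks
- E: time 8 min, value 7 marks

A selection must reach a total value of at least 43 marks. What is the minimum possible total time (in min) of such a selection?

Subsets with value ≥ 43, sorted by total time:
- B+D: time 7, value 74
- A+B: time 11, value 48
Minimum time: 7 min.

7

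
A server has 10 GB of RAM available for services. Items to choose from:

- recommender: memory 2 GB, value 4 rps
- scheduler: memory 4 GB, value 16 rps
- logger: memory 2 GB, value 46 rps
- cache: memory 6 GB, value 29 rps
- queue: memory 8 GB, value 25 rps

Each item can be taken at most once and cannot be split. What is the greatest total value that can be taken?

Check high-value combinations within 10 GB:
- recommender+logger+cache: memory 2+2+6=10, value 4+46+29=79
- logger+cache: memory 2+6=8, value 46+29=75
- logger+queue: memory 2+8=10, value 46+25=71
Best: 79 rps.

79 rps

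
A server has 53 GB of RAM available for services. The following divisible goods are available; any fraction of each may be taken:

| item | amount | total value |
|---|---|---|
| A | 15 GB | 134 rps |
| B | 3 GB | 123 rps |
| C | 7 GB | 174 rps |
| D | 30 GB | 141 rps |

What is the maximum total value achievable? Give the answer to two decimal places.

562.60

Take in order of value per unit:
- B (123/3 per unit): all 3 → value 123, running total 123.00
- C (174/7 per unit): all 7 → value 174, running total 297.00
- A (134/15 per unit): all 15 → value 134, running total 431.00
- D (141/30 per unit): 28 of 30 → value 28×141/30 = 131.6000, running total 562.60
Total 562.60.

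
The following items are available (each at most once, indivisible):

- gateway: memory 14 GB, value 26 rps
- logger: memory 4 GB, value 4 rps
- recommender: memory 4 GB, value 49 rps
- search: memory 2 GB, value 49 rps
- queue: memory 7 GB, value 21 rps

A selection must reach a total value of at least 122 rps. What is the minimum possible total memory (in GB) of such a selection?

Subsets with value ≥ 122, sorted by total memory:
- logger+recommender+search+queue: memory 17, value 123
- gateway+recommender+search: memory 20, value 124
- gateway+logger+recommender+search: memory 24, value 128
Minimum memory: 17 GB.

17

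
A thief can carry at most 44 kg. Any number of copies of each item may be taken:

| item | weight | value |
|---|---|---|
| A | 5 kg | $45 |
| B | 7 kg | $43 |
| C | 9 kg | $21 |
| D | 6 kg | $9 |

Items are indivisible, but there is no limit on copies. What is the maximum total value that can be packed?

Best value-per-unit is A at 45/5, and filling with it alone uses weight 8×5=40. No mix of the others beats 8×45 = 360.

$360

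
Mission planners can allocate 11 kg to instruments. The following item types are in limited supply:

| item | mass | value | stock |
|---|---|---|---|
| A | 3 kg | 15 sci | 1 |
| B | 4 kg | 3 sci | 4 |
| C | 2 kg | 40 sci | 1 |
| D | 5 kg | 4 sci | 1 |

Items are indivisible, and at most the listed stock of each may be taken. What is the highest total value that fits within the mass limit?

Top feasible selections:
- 1×A + 1×C + 1×D: mass 10, value 59
- 1×A + 1×B + 1×C: mass 9, value 58
Best: 59 sci.

59 sci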